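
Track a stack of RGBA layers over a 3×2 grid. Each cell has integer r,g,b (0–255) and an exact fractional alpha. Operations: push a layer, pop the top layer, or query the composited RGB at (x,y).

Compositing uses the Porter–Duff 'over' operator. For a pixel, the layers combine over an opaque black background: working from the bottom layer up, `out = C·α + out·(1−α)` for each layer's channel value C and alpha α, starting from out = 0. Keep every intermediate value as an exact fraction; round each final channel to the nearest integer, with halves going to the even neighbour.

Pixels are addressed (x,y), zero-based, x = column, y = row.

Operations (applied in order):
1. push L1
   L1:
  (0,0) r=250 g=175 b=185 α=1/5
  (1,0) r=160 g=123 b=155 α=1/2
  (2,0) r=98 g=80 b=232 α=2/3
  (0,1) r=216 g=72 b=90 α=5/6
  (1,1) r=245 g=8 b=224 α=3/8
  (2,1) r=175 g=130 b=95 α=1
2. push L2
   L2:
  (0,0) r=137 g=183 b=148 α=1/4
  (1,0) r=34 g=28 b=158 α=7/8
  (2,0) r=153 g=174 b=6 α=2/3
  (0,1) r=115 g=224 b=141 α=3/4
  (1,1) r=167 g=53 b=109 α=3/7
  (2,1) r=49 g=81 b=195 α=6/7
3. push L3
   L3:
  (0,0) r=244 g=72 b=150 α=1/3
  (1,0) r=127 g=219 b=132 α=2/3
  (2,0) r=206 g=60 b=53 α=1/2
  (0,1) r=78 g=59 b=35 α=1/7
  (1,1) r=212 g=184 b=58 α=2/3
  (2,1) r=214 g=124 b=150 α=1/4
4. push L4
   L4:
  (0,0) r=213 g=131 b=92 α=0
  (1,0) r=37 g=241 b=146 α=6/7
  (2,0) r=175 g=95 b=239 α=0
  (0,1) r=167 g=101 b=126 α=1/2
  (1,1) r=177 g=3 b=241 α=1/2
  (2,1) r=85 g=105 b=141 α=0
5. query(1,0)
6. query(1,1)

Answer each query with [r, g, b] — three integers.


at x=1,y=0 over L1,L2,L3,L4:
+L1 (α=1/2) → [80, 123/2, 155/2]
+L2 (α=7/8) → [159/4, 515/16, 2367/16]
+L3 (α=2/3) → [1175/12, 7523/48, 2197/16]
+L4 (α=6/7) → [3839/84, 76931/336, 16213/112]
= [46, 229, 145]

at x=1,y=1 over L1,L2,L3,L4:
+L1 (α=3/8) → [735/8, 3, 84]
+L2 (α=3/7) → [1737/14, 171/7, 663/7]
+L3 (α=2/3) → [7673/42, 2747/21, 1475/21]
+L4 (α=1/2) → [15107/84, 1405/21, 3268/21]
→ [180, 67, 156]


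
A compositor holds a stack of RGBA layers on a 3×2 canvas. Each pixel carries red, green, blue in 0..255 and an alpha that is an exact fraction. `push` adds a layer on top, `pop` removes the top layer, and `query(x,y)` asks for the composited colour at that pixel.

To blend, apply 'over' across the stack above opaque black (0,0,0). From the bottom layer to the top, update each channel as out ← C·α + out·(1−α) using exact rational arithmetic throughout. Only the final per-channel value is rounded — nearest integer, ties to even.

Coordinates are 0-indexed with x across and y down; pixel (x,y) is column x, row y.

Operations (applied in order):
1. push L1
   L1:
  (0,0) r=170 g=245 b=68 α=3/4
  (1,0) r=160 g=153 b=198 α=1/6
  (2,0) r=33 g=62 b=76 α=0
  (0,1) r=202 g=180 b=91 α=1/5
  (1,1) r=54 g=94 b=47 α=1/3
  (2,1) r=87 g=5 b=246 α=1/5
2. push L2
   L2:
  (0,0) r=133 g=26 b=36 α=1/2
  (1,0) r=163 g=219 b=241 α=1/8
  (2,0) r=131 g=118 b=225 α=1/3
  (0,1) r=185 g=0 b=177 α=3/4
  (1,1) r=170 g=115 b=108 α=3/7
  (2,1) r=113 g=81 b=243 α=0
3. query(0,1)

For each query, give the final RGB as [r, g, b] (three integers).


query (0,1) [L1,L2] — begin 0,0,0
after L1 α=1/5: [202/5, 36, 91/5]
after L2 α=3/4: [2977/20, 9, 1373/10]
= [149, 9, 137]


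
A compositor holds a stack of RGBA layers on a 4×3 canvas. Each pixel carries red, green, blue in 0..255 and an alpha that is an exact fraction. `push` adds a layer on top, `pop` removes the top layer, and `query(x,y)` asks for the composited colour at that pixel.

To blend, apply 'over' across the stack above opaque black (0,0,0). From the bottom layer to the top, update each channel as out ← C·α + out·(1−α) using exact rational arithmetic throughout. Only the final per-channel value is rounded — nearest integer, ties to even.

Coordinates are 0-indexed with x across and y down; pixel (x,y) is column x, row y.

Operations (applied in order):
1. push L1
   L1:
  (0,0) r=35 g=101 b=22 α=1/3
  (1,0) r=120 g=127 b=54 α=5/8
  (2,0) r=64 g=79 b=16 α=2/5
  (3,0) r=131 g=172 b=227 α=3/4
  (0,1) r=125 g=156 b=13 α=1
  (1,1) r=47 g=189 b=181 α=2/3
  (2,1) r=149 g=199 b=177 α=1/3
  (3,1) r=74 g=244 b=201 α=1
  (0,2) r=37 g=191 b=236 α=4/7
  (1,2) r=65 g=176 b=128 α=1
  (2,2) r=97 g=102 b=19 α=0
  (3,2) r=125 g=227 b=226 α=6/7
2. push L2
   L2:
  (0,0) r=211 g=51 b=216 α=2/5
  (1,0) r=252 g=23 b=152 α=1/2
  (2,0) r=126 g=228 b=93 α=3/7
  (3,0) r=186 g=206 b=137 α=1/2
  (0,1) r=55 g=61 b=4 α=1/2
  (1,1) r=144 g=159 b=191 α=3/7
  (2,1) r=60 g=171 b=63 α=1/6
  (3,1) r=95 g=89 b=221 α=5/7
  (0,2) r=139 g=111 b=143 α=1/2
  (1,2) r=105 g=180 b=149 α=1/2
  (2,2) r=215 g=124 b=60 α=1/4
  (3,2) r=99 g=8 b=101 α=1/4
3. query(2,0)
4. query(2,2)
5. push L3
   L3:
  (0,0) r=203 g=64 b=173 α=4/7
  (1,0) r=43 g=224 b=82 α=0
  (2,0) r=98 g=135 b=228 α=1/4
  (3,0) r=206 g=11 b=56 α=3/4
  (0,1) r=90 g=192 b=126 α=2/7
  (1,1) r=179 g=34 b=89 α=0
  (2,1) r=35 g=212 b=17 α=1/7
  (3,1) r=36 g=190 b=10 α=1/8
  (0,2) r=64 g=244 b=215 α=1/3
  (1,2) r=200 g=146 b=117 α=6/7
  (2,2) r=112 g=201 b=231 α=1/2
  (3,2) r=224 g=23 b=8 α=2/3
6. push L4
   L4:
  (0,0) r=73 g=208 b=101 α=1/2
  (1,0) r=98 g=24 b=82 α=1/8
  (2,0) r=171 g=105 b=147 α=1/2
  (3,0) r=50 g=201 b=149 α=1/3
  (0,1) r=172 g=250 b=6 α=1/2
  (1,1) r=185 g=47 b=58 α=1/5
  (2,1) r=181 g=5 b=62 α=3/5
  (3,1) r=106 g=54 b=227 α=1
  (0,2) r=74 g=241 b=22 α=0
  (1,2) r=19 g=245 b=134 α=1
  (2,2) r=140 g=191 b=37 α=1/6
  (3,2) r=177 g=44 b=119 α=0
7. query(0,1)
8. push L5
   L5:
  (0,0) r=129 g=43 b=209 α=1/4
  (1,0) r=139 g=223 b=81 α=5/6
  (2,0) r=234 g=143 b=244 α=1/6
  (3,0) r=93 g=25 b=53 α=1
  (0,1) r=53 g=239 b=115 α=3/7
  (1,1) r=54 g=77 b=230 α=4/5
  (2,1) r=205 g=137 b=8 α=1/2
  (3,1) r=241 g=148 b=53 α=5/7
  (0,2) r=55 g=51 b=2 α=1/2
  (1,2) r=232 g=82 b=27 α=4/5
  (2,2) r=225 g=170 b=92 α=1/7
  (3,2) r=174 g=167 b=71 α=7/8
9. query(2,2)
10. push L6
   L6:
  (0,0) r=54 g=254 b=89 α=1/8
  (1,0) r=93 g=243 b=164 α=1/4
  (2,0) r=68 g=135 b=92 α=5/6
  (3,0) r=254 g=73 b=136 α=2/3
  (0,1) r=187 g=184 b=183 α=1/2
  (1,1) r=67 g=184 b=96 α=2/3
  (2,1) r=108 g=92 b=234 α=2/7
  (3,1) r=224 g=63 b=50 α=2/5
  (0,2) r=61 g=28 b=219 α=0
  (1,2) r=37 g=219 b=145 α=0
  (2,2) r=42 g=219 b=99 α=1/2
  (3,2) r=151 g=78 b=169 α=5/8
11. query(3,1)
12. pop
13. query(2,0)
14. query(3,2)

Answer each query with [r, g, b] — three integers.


at x=2,y=0 over L1,L2:
after L1 α=2/5: [128/5, 158/5, 32/5]
after L2 α=3/7: [2402/35, 4052/35, 1523/35]
= [69, 116, 44]

at x=2,y=2 over L1,L2:
after L1 α=0: [0, 0, 0]
after L2 α=1/4: [215/4, 31, 15]
= [54, 31, 15]

(0,1) stack=L1,L2,L3,L4; from [0,0,0]:
+L1 (α=1) → [125, 156, 13]
+L2 (α=1/2) → [90, 217/2, 17/2]
+L3 (α=2/7) → [90, 1853/14, 589/14]
+L4 (α=1/2) → [131, 5353/28, 673/28]
→ [131, 191, 24]

at x=2,y=2 over L1,L2,L3,L4,L5:
after L1 α=0: [0, 0, 0]
after L2 α=1/4: [215/4, 31, 15]
after L3 α=1/2: [663/8, 116, 123]
after L4 α=1/6: [4435/48, 257/2, 326/3]
after L5 α=1/7: [6235/56, 941/7, 744/7]
rounded: [111, 134, 106]

at x=3,y=1 over L1,L2,L3,L4,L5,L6:
after L1 α=1: [74, 244, 201]
after L2 α=5/7: [89, 933/7, 1507/7]
after L3 α=1/8: [659/8, 1123/8, 1517/8]
after L4 α=1: [106, 54, 227]
after L5 α=5/7: [1417/7, 848/7, 719/7]
after L6 α=2/5: [7387/35, 3426/35, 2857/35]
= [211, 98, 82]

at x=2,y=0 over L1,L2,L3,L4,L5:
after L1 α=2/5: [128/5, 158/5, 32/5]
after L2 α=3/7: [2402/35, 4052/35, 1523/35]
after L3 α=1/4: [2659/35, 16881/140, 12549/140]
after L4 α=1/2: [4322/35, 31581/280, 33129/280]
after L5 α=1/6: [2980/21, 39589/336, 46793/336]
= [142, 118, 139]

query (3,2) [L1,L2,L3,L4,L5] — begin 0,0,0
+L1 (α=6/7) → [750/7, 1362/7, 1356/7]
+L2 (α=1/4) → [2943/28, 2071/14, 4775/28]
+L3 (α=2/3) → [15487/84, 905/14, 1741/28]
+L4 (α=0) → [15487/84, 905/14, 1741/28]
+L5 (α=7/8) → [117799/672, 17271/112, 15657/224]
rounded: [175, 154, 70]


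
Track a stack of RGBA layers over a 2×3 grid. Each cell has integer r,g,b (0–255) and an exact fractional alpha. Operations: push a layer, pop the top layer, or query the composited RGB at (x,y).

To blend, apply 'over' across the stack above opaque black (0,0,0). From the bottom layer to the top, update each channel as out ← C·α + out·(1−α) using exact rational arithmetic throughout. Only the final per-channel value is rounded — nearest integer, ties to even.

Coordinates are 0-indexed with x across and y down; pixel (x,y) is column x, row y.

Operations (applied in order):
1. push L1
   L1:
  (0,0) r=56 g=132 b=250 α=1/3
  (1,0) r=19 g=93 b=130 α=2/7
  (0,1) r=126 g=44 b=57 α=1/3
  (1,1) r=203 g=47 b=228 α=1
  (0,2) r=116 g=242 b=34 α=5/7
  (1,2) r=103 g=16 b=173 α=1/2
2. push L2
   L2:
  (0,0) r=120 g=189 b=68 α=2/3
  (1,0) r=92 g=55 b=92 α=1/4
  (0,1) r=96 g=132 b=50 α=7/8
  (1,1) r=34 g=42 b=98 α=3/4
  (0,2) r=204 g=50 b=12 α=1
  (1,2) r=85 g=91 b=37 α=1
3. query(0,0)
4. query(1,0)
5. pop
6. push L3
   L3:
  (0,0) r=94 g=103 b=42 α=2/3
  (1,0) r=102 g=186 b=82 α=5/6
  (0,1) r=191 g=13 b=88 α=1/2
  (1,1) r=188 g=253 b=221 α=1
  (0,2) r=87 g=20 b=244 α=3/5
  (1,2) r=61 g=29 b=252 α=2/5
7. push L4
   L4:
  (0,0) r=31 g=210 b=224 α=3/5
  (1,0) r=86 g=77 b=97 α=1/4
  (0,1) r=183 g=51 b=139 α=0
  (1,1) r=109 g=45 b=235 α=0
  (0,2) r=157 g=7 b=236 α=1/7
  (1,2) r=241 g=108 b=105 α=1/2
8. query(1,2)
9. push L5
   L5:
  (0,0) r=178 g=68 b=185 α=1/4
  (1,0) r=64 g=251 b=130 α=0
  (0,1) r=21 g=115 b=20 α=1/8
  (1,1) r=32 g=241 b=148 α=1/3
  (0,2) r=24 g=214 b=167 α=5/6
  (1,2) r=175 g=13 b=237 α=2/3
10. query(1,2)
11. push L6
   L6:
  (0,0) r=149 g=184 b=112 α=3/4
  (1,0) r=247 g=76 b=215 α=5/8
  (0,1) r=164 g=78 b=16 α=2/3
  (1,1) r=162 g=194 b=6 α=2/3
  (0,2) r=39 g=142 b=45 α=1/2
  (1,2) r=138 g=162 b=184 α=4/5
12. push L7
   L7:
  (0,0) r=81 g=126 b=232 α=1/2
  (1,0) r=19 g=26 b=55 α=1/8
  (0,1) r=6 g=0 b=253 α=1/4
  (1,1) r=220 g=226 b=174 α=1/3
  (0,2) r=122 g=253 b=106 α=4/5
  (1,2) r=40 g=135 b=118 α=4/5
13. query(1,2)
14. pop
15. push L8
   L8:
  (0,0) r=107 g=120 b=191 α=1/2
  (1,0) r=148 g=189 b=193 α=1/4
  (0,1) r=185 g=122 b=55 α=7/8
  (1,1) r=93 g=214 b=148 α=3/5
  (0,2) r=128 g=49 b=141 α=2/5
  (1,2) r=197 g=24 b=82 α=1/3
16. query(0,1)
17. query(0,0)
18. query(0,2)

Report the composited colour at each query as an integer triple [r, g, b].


query (0,0) [L1,L2] — begin 0,0,0
+L1 (α=1/3) → [56/3, 44, 250/3]
+L2 (α=2/3) → [776/9, 422/3, 658/9]
= [86, 141, 73]

(1,0) stack=L1,L2; from [0,0,0]:
L1 α=2/7: [38/7, 186/7, 260/7]
L2 α=1/4: [379/14, 943/28, 356/7]
→ [27, 34, 51]

(1,2) stack=L1,L3,L4; from [0,0,0]:
+L1 (α=1/2) → [103/2, 8, 173/2]
+L3 (α=2/5) → [553/10, 82/5, 1527/10]
+L4 (α=1/2) → [2963/20, 311/5, 2577/20]
= [148, 62, 129]

query (1,2) [L1,L3,L4,L5] — begin 0,0,0
L1 α=1/2: [103/2, 8, 173/2]
L3 α=2/5: [553/10, 82/5, 1527/10]
L4 α=1/2: [2963/20, 311/5, 2577/20]
L5 α=2/3: [3321/20, 147/5, 4019/20]
= [166, 29, 201]

query (1,2) [L1,L3,L4,L5,L6,L7] — begin 0,0,0
L1 α=1/2: [103/2, 8, 173/2]
L3 α=2/5: [553/10, 82/5, 1527/10]
L4 α=1/2: [2963/20, 311/5, 2577/20]
L5 α=2/3: [3321/20, 147/5, 4019/20]
L6 α=4/5: [14361/100, 3387/25, 18739/100]
L7 α=4/5: [30361/500, 16887/125, 65939/500]
= [61, 135, 132]

at x=0,y=1 over L1,L3,L4,L5,L6,L8:
L1 α=1/3: [42, 44/3, 19]
L3 α=1/2: [233/2, 83/6, 107/2]
L4 α=0: [233/2, 83/6, 107/2]
L5 α=1/8: [1673/16, 1271/48, 789/16]
L6 α=2/3: [2307/16, 8759/144, 1301/48]
L8 α=7/8: [23027/128, 131735/1152, 19781/384]
→ [180, 114, 52]

(0,0) stack=L1,L3,L4,L5,L6,L8; from [0,0,0]:
+L1 (α=1/3) → [56/3, 44, 250/3]
+L3 (α=2/3) → [620/9, 250/3, 502/9]
+L4 (α=3/5) → [2077/45, 478/3, 7052/45]
+L5 (α=1/4) → [4747/60, 273/2, 9827/60]
+L6 (α=3/4) → [31567/240, 1377/8, 29987/240]
+L8 (α=1/2) → [57247/480, 2337/16, 75827/480]
→ [119, 146, 158]

query (0,2) [L1,L3,L4,L5,L6,L8] — begin 0,0,0
after L1 α=5/7: [580/7, 1210/7, 170/7]
after L3 α=3/5: [2987/35, 568/7, 5464/35]
after L4 α=1/7: [23417/245, 3457/49, 41044/245]
after L5 α=5/6: [52817/1470, 18629/98, 81873/490]
after L6 α=1/2: [110147/2940, 32545/196, 103923/980]
after L8 α=2/5: [361027/4900, 116843/980, 588129/4900]
→ [74, 119, 120]


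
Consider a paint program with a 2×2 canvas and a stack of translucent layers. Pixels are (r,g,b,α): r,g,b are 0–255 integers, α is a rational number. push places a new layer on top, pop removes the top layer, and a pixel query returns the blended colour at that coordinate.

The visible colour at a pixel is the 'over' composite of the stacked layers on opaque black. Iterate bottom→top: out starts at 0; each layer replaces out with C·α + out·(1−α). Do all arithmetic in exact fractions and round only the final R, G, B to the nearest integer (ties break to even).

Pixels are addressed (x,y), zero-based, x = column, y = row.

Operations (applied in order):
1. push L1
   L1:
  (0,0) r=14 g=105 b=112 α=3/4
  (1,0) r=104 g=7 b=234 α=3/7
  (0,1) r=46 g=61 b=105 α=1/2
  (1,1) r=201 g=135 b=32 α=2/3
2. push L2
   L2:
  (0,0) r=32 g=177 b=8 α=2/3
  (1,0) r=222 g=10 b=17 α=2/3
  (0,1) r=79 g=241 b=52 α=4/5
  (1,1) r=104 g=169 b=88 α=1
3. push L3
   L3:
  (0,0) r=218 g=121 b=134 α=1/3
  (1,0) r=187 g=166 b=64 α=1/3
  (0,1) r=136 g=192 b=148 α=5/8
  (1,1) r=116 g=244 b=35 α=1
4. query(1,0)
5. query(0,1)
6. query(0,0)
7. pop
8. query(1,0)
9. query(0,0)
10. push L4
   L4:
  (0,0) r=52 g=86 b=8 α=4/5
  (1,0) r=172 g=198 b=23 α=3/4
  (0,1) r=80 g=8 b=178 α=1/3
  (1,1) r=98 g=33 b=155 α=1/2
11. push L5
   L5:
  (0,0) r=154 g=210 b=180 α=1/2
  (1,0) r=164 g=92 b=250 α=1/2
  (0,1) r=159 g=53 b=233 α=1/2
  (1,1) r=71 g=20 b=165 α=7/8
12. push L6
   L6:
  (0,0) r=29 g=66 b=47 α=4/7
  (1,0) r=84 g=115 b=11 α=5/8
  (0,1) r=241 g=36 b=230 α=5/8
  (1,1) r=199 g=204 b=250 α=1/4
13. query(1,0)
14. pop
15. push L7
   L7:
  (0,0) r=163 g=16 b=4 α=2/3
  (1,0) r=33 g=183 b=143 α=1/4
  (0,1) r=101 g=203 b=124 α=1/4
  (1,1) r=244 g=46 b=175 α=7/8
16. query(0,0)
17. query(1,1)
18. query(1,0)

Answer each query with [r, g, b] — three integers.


(1,0) stack=L1,L2,L3; from [0,0,0]:
after L1 α=3/7: [312/7, 3, 702/7]
after L2 α=2/3: [1140/7, 23/3, 940/21]
after L3 α=1/3: [3589/21, 544/9, 3224/63]
rounded: [171, 60, 51]

(0,1) stack=L1,L2,L3; from [0,0,0]:
L1 α=1/2: [23, 61/2, 105/2]
L2 α=4/5: [339/5, 1989/10, 521/10]
L3 α=5/8: [4417/40, 15567/80, 8963/80]
→ [110, 195, 112]

at x=0,y=0 over L1,L2,L3:
+L1 (α=3/4) → [21/2, 315/4, 84]
+L2 (α=2/3) → [149/6, 577/4, 100/3]
+L3 (α=1/3) → [803/9, 273/2, 602/9]
→ [89, 136, 67]

query (1,0) [L1,L2] — begin 0,0,0
after L1 α=3/7: [312/7, 3, 702/7]
after L2 α=2/3: [1140/7, 23/3, 940/21]
rounded: [163, 8, 45]

query (0,0) [L1,L2] — begin 0,0,0
after L1 α=3/4: [21/2, 315/4, 84]
after L2 α=2/3: [149/6, 577/4, 100/3]
= [25, 144, 33]

query (1,0) [L1,L2,L4,L5,L6] — begin 0,0,0
+L1 (α=3/7) → [312/7, 3, 702/7]
+L2 (α=2/3) → [1140/7, 23/3, 940/21]
+L4 (α=3/4) → [1188/7, 1805/12, 2389/84]
+L5 (α=1/2) → [1168/7, 2909/24, 23389/168]
+L6 (α=5/8) → [1611/14, 7509/64, 26469/448]
→ [115, 117, 59]

(0,0) stack=L1,L2,L4,L5,L7; from [0,0,0]:
after L1 α=3/4: [21/2, 315/4, 84]
after L2 α=2/3: [149/6, 577/4, 100/3]
after L4 α=4/5: [1397/30, 1953/20, 196/15]
after L5 α=1/2: [6017/60, 6153/40, 1448/15]
after L7 α=2/3: [25577/180, 7433/120, 1568/45]
→ [142, 62, 35]

at x=1,y=1 over L1,L2,L4,L5,L7:
L1 α=2/3: [134, 90, 64/3]
L2 α=1: [104, 169, 88]
L4 α=1/2: [101, 101, 243/2]
L5 α=7/8: [299/4, 241/8, 2553/16]
L7 α=7/8: [7131/32, 2817/64, 22153/128]
rounded: [223, 44, 173]

query (1,0) [L1,L2,L4,L5,L7] — begin 0,0,0
L1 α=3/7: [312/7, 3, 702/7]
L2 α=2/3: [1140/7, 23/3, 940/21]
L4 α=3/4: [1188/7, 1805/12, 2389/84]
L5 α=1/2: [1168/7, 2909/24, 23389/168]
L7 α=1/4: [3735/28, 4373/32, 31397/224]
→ [133, 137, 140]


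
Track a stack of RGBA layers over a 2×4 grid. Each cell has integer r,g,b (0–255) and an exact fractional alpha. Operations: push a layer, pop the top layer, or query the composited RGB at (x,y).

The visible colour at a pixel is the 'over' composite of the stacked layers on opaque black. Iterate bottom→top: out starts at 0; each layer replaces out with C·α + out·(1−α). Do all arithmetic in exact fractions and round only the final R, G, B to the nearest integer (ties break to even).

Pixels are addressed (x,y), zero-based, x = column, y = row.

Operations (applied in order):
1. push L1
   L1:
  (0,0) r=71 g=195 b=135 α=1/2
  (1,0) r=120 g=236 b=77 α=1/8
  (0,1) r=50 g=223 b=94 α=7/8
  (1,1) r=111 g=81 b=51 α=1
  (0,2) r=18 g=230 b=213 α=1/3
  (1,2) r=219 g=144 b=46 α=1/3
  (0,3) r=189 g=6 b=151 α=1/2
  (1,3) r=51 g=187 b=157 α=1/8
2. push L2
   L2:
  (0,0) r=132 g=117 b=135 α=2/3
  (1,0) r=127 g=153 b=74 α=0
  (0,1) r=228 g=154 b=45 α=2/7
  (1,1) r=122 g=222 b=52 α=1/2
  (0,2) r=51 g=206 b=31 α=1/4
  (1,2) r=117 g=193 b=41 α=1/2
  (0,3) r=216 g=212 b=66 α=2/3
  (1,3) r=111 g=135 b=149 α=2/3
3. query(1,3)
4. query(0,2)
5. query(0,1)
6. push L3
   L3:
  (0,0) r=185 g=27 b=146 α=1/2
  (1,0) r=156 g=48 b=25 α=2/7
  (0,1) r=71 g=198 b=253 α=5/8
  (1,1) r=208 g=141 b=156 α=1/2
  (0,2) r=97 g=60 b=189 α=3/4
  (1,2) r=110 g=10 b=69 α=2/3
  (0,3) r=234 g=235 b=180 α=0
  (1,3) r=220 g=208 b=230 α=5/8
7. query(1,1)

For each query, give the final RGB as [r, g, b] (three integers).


at x=1,y=3 over L1,L2:
L1 α=1/8: [51/8, 187/8, 157/8]
L2 α=2/3: [609/8, 2347/24, 847/8]
= [76, 98, 106]

query (0,2) [L1,L2] — begin 0,0,0
L1 α=1/3: [6, 230/3, 71]
L2 α=1/4: [69/4, 109, 61]
→ [17, 109, 61]

(0,1) stack=L1,L2; from [0,0,0]:
after L1 α=7/8: [175/4, 1561/8, 329/4]
after L2 α=2/7: [2699/28, 1467/8, 2005/28]
→ [96, 183, 72]

at x=1,y=1 over L1,L2,L3:
after L1 α=1: [111, 81, 51]
after L2 α=1/2: [233/2, 303/2, 103/2]
after L3 α=1/2: [649/4, 585/4, 415/4]
rounded: [162, 146, 104]


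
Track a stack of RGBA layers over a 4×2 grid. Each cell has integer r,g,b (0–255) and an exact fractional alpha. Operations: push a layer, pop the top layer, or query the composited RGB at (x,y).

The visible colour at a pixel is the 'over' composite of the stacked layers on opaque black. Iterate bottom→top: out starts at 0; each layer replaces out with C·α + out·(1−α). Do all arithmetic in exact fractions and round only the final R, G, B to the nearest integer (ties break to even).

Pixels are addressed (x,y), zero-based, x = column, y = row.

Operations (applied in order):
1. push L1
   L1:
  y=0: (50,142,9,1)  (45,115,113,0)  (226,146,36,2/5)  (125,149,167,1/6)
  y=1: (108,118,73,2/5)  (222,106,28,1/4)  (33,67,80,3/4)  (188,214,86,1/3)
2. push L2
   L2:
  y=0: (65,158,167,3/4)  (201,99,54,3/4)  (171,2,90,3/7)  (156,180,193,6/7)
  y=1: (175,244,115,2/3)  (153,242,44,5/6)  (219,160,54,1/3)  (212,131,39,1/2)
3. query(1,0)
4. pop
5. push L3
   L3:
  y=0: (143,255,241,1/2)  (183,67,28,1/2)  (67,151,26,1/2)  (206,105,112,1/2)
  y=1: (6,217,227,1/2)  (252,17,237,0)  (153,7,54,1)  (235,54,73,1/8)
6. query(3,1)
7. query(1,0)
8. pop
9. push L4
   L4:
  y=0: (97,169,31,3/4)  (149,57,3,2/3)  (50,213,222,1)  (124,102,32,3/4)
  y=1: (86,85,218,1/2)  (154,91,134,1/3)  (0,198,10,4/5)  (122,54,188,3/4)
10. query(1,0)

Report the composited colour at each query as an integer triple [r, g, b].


(1,0) stack=L1,L2; from [0,0,0]:
L1 α=0: [0, 0, 0]
L2 α=3/4: [603/4, 297/4, 81/2]
→ [151, 74, 40]

(3,1) stack=L1,L3; from [0,0,0]:
+L1 (α=1/3) → [188/3, 214/3, 86/3]
+L3 (α=1/8) → [2021/24, 415/6, 821/24]
rounded: [84, 69, 34]

at x=1,y=0 over L1,L3:
after L1 α=0: [0, 0, 0]
after L3 α=1/2: [183/2, 67/2, 14]
= [92, 34, 14]

query (1,0) [L1,L4] — begin 0,0,0
L1 α=0: [0, 0, 0]
L4 α=2/3: [298/3, 38, 2]
= [99, 38, 2]


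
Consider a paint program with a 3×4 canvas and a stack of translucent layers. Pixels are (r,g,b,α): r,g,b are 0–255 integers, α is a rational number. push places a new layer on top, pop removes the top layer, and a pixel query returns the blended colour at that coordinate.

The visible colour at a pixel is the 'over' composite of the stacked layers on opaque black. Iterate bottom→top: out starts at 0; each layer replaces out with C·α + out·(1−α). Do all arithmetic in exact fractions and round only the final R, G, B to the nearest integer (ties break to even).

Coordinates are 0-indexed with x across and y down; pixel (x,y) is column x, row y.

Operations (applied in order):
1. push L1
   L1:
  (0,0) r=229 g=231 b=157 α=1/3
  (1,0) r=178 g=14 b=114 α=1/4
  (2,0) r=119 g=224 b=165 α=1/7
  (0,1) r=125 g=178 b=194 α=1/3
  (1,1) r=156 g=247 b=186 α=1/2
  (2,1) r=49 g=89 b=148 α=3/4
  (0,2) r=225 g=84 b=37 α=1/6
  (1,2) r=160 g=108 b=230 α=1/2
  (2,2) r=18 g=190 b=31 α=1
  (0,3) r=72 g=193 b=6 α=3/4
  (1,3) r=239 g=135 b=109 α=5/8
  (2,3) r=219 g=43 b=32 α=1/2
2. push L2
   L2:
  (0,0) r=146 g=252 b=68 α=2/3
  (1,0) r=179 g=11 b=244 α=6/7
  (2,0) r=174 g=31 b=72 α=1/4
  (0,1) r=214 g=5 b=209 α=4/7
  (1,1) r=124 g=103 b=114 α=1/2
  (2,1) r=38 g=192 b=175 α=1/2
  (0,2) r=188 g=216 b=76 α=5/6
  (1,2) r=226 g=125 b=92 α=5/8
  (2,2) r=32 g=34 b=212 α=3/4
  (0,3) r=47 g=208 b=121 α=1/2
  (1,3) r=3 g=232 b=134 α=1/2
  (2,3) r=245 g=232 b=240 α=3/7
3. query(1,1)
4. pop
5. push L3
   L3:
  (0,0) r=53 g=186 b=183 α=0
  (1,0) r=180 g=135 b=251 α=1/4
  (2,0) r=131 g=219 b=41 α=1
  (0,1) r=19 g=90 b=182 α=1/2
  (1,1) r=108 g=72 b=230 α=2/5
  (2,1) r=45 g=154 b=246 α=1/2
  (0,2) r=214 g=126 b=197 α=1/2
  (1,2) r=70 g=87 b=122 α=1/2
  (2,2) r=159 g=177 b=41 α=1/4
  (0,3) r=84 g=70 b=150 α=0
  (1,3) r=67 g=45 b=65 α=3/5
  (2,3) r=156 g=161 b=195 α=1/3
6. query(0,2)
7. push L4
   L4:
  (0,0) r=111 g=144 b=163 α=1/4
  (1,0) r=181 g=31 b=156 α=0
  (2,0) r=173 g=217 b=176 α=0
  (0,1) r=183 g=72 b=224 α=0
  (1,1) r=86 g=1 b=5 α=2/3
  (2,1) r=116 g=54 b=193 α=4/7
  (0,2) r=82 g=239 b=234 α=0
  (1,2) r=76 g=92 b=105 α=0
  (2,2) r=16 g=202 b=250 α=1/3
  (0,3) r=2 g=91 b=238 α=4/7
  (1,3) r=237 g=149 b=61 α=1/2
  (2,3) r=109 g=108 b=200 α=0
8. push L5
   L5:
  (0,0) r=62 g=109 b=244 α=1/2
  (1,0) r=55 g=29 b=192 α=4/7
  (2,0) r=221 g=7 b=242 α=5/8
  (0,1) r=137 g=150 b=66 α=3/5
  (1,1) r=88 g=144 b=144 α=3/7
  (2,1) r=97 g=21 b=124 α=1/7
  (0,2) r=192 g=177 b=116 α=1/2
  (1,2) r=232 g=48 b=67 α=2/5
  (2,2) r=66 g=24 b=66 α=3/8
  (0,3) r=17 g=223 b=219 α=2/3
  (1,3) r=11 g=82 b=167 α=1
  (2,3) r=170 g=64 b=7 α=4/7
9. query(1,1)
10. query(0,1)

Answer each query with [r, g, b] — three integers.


query (1,1) [L1,L2] — begin 0,0,0
after L1 α=1/2: [78, 247/2, 93]
after L2 α=1/2: [101, 453/4, 207/2]
rounded: [101, 113, 104]

(0,2) stack=L1,L3; from [0,0,0]:
L1 α=1/6: [75/2, 14, 37/6]
L3 α=1/2: [503/4, 70, 1219/12]
= [126, 70, 102]

at x=1,y=1 over L1,L3,L4,L5:
L1 α=1/2: [78, 247/2, 93]
L3 α=2/5: [90, 1029/10, 739/5]
L4 α=2/3: [262/3, 1049/30, 263/5]
L5 α=3/7: [1840/21, 8578/105, 3212/35]
rounded: [88, 82, 92]

(0,1) stack=L1,L3,L4,L5; from [0,0,0]:
+L1 (α=1/3) → [125/3, 178/3, 194/3]
+L3 (α=1/2) → [91/3, 224/3, 370/3]
+L4 (α=0) → [91/3, 224/3, 370/3]
+L5 (α=3/5) → [283/3, 1798/15, 1334/15]
→ [94, 120, 89]


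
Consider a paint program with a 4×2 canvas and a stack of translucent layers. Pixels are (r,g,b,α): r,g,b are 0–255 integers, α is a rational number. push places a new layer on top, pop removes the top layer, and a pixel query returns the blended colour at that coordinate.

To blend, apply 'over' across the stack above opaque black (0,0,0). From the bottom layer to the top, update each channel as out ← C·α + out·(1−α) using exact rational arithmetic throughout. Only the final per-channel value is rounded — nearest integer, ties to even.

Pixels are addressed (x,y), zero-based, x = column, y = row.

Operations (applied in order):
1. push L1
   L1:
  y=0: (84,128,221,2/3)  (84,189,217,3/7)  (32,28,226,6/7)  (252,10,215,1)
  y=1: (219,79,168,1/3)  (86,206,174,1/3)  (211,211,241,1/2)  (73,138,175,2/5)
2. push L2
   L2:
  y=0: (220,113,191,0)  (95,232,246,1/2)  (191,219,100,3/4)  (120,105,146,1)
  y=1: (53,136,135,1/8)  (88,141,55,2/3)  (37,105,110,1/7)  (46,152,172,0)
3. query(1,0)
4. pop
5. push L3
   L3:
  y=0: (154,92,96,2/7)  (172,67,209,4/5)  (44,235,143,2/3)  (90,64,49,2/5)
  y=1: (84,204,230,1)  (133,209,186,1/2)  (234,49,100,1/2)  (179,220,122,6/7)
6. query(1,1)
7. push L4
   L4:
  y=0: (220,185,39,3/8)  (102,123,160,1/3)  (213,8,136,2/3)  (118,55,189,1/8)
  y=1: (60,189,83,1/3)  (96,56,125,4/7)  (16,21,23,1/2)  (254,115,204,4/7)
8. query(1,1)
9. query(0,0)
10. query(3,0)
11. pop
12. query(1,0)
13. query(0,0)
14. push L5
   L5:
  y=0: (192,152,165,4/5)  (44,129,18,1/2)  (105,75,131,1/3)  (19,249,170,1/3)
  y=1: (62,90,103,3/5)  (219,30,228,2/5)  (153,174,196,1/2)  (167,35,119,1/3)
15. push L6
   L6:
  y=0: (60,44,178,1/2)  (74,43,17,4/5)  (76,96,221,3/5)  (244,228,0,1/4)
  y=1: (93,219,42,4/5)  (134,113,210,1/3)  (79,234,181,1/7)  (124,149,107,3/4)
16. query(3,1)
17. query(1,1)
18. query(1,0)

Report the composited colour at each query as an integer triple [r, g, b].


(1,0) stack=L1,L2; from [0,0,0]:
after L1 α=3/7: [36, 81, 93]
after L2 α=1/2: [131/2, 313/2, 339/2]
rounded: [66, 156, 170]

query (1,1) [L1,L3] — begin 0,0,0
+L1 (α=1/3) → [86/3, 206/3, 58]
+L3 (α=1/2) → [485/6, 833/6, 122]
→ [81, 139, 122]

(1,1) stack=L1,L3,L4; from [0,0,0]:
after L1 α=1/3: [86/3, 206/3, 58]
after L3 α=1/2: [485/6, 833/6, 122]
after L4 α=4/7: [179/2, 183/2, 866/7]
= [90, 92, 124]

query (0,0) [L1,L3,L4] — begin 0,0,0
+L1 (α=2/3) → [56, 256/3, 442/3]
+L3 (α=2/7) → [84, 1832/21, 398/3]
+L4 (α=3/8) → [135, 20815/168, 2341/24]
= [135, 124, 98]

(3,0) stack=L1,L3,L4; from [0,0,0]:
L1 α=1: [252, 10, 215]
L3 α=2/5: [936/5, 158/5, 743/5]
L4 α=1/8: [3571/20, 1381/40, 3073/20]
rounded: [179, 35, 154]

query (1,0) [L1,L3] — begin 0,0,0
+L1 (α=3/7) → [36, 81, 93]
+L3 (α=4/5) → [724/5, 349/5, 929/5]
= [145, 70, 186]

(0,0) stack=L1,L3; from [0,0,0]:
after L1 α=2/3: [56, 256/3, 442/3]
after L3 α=2/7: [84, 1832/21, 398/3]
→ [84, 87, 133]

query (3,1) [L1,L3,L5,L6] — begin 0,0,0
+L1 (α=2/5) → [146/5, 276/5, 70]
+L3 (α=6/7) → [788/5, 6876/35, 802/7]
+L5 (α=1/3) → [2411/15, 14977/105, 2437/21]
+L6 (α=3/4) → [7991/60, 15478/105, 4589/42]
→ [133, 147, 109]

at x=1,y=1 over L1,L3,L5,L6:
+L1 (α=1/3) → [86/3, 206/3, 58]
+L3 (α=1/2) → [485/6, 833/6, 122]
+L5 (α=2/5) → [1361/10, 953/10, 822/5]
+L6 (α=1/3) → [677/5, 506/5, 898/5]
= [135, 101, 180]

query (1,0) [L1,L3,L5,L6] — begin 0,0,0
L1 α=3/7: [36, 81, 93]
L3 α=4/5: [724/5, 349/5, 929/5]
L5 α=1/2: [472/5, 497/5, 1019/10]
L6 α=4/5: [1952/25, 1357/25, 1699/50]
→ [78, 54, 34]


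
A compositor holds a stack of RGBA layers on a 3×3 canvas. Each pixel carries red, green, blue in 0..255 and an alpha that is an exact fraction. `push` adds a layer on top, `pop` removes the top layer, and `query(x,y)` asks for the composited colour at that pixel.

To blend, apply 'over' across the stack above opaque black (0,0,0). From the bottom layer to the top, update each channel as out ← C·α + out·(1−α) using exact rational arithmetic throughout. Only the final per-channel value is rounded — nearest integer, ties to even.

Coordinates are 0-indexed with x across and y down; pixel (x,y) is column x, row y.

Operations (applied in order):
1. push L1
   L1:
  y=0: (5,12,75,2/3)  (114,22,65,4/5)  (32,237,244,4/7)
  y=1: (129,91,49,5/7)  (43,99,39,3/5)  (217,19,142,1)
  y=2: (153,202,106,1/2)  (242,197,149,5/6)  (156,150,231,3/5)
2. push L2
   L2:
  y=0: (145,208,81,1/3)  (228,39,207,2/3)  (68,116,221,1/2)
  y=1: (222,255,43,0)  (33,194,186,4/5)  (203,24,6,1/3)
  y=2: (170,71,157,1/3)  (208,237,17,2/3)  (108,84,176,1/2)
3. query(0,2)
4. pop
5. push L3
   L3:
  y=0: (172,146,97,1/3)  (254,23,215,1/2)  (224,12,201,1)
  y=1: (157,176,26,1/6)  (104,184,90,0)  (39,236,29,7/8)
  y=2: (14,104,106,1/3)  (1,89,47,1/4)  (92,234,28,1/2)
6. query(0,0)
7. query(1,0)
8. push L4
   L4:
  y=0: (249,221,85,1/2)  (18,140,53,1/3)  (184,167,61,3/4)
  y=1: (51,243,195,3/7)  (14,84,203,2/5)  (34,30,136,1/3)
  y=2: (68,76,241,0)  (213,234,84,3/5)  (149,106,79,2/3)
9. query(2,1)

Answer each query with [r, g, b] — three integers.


(0,2) stack=L1,L2; from [0,0,0]:
L1 α=1/2: [153/2, 101, 53]
L2 α=1/3: [323/3, 91, 263/3]
rounded: [108, 91, 88]

query (0,0) [L1,L3] — begin 0,0,0
after L1 α=2/3: [10/3, 8, 50]
after L3 α=1/3: [536/9, 54, 197/3]
= [60, 54, 66]

at x=1,y=0 over L1,L3:
+L1 (α=4/5) → [456/5, 88/5, 52]
+L3 (α=1/2) → [863/5, 203/10, 267/2]
→ [173, 20, 134]

at x=2,y=1 over L1,L3,L4:
L1 α=1: [217, 19, 142]
L3 α=7/8: [245/4, 1671/8, 345/8]
L4 α=1/3: [313/6, 597/4, 889/12]
= [52, 149, 74]


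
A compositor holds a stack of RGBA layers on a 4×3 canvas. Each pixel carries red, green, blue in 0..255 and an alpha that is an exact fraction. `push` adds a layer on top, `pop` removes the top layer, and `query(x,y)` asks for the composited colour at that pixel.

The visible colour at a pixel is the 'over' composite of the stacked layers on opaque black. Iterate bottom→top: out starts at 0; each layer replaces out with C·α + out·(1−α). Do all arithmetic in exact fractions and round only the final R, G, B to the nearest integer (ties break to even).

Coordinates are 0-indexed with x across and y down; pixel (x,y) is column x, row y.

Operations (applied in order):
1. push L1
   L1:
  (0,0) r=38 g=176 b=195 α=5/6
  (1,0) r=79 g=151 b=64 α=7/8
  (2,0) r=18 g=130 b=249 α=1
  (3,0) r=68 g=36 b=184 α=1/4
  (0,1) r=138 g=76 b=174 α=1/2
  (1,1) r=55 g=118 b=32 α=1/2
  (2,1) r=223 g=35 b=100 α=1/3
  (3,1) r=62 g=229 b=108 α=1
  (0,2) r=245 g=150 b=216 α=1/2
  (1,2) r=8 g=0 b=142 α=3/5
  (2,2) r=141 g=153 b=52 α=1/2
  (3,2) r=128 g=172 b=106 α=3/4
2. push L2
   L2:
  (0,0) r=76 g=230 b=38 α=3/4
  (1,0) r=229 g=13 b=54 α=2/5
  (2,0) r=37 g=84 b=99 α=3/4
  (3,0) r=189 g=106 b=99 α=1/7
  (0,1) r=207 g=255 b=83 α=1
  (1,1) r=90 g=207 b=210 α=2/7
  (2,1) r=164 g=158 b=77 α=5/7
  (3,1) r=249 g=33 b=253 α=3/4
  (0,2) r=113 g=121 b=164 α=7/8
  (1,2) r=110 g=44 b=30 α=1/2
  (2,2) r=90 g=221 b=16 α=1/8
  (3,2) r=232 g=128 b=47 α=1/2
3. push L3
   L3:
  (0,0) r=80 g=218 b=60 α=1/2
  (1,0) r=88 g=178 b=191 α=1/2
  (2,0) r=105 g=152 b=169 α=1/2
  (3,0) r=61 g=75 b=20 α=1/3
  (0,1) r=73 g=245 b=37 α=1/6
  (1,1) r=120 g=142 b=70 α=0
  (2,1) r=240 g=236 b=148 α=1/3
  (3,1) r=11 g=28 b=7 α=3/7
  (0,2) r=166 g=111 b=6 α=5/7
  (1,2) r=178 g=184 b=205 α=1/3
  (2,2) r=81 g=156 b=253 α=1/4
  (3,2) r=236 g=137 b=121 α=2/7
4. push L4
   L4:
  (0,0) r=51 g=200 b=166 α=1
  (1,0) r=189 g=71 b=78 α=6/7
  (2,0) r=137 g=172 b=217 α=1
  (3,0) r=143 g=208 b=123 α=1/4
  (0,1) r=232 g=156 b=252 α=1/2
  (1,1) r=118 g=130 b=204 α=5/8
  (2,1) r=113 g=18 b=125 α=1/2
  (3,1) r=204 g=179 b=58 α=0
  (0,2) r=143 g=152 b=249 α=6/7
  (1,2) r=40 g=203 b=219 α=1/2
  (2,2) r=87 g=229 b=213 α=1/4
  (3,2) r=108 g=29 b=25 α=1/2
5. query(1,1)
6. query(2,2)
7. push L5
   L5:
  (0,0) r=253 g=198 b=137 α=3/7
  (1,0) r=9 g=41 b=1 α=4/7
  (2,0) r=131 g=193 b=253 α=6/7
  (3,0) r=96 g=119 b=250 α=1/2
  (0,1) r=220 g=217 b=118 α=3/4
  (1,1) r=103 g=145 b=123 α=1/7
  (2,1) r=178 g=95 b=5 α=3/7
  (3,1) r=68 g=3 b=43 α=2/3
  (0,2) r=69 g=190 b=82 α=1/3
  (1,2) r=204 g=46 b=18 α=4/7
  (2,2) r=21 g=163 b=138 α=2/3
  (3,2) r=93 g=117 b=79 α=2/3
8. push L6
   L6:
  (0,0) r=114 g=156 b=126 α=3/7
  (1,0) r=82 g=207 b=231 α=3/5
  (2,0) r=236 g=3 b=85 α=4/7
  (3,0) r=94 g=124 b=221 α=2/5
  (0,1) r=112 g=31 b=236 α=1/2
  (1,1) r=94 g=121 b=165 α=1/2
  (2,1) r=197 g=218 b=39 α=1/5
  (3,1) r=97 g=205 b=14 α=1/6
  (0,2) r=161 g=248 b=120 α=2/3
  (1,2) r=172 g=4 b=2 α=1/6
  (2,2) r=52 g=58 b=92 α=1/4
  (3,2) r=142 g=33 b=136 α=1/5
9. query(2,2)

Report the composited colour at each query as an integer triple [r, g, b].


(1,1) stack=L1,L2,L3,L4; from [0,0,0]:
after L1 α=1/2: [55/2, 59, 16]
after L2 α=2/7: [635/14, 709/7, 500/7]
after L3 α=0: [635/14, 709/7, 500/7]
after L4 α=5/8: [10165/112, 6677/56, 1080/7]
= [91, 119, 154]

(2,2) stack=L1,L2,L3,L4; from [0,0,0]:
after L1 α=1/2: [141/2, 153/2, 26]
after L2 α=1/8: [1167/16, 1513/16, 99/4]
after L3 α=1/4: [4797/64, 7035/64, 1309/16]
after L4 α=1/4: [19959/256, 35761/256, 7335/64]
→ [78, 140, 115]

(2,2) stack=L1,L2,L3,L4,L5,L6; from [0,0,0]:
+L1 (α=1/2) → [141/2, 153/2, 26]
+L2 (α=1/8) → [1167/16, 1513/16, 99/4]
+L3 (α=1/4) → [4797/64, 7035/64, 1309/16]
+L4 (α=1/4) → [19959/256, 35761/256, 7335/64]
+L5 (α=2/3) → [10237/256, 39739/256, 8333/64]
+L6 (α=1/4) → [44023/1024, 134065/1024, 30887/256]
= [43, 131, 121]


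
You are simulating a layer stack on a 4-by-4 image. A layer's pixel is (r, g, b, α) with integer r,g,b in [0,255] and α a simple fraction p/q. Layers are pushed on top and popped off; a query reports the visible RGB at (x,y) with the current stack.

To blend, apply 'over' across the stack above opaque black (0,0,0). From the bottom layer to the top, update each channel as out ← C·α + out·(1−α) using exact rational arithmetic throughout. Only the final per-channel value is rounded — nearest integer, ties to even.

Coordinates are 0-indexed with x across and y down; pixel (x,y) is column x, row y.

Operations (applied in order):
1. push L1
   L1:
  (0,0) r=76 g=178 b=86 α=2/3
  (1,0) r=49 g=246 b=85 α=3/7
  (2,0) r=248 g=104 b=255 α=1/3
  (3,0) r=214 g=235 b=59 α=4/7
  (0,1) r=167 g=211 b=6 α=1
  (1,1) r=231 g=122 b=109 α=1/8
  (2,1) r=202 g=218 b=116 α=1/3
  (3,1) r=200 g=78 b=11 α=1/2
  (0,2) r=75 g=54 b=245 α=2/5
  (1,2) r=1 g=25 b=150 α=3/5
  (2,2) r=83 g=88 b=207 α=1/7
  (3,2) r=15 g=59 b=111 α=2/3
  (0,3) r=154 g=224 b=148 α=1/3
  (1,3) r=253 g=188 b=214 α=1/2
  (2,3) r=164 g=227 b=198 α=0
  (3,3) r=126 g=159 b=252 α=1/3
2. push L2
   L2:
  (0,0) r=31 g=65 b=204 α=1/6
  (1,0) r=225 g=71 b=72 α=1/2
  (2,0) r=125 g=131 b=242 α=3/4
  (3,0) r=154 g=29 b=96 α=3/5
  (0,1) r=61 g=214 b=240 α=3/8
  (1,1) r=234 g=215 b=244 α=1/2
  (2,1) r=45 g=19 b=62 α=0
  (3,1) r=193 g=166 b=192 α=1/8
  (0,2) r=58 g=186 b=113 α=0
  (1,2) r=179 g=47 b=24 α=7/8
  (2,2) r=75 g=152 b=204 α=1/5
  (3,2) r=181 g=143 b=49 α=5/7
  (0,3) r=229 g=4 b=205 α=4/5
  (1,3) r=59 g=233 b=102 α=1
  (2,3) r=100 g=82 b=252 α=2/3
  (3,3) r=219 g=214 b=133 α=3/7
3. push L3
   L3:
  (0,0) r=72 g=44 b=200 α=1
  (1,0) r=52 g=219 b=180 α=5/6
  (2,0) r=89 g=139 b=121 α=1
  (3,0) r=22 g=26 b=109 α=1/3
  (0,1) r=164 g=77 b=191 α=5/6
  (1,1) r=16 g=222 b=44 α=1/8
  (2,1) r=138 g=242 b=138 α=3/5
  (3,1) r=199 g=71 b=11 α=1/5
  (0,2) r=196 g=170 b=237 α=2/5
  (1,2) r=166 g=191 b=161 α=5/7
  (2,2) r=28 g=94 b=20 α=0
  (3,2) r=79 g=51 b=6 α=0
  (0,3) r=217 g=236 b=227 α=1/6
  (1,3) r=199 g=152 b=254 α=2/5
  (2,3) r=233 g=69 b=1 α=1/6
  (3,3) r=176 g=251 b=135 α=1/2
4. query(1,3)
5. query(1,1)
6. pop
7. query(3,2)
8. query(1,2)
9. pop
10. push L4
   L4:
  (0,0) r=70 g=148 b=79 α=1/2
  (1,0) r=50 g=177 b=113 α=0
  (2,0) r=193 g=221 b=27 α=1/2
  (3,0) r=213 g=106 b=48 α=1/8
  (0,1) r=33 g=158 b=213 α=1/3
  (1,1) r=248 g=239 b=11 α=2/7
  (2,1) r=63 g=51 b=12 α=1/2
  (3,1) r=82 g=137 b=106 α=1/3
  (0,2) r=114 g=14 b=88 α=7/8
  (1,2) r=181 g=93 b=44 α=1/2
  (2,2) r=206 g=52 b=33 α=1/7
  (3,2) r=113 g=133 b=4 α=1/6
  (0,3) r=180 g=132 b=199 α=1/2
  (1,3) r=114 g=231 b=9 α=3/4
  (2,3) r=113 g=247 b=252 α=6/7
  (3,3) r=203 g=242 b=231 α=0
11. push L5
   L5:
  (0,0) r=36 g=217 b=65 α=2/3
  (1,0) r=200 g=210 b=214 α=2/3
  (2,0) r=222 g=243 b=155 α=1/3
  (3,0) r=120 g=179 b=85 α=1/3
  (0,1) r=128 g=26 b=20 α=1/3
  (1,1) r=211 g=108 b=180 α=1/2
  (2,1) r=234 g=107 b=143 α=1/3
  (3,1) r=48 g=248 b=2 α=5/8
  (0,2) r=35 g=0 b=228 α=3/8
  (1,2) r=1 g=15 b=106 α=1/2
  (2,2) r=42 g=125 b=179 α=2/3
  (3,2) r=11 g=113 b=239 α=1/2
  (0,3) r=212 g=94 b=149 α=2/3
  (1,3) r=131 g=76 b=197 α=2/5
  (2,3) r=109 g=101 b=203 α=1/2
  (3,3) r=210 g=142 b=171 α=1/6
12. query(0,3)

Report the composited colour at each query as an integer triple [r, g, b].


(1,3) stack=L1,L2,L3; from [0,0,0]:
L1 α=1/2: [253/2, 94, 107]
L2 α=1: [59, 233, 102]
L3 α=2/5: [115, 1003/5, 814/5]
rounded: [115, 201, 163]

query (1,1) [L1,L2,L3] — begin 0,0,0
+L1 (α=1/8) → [231/8, 61/4, 109/8]
+L2 (α=1/2) → [2103/16, 921/8, 2061/16]
+L3 (α=1/8) → [14977/128, 8223/64, 15131/128]
rounded: [117, 128, 118]

(3,2) stack=L1,L2; from [0,0,0]:
L1 α=2/3: [10, 118/3, 74]
L2 α=5/7: [925/7, 2381/21, 393/7]
= [132, 113, 56]

(1,2) stack=L1,L2; from [0,0,0]:
L1 α=3/5: [3/5, 15, 90]
L2 α=7/8: [1567/10, 43, 129/4]
= [157, 43, 32]

(0,3) stack=L1,L4,L5; from [0,0,0]:
L1 α=1/3: [154/3, 224/3, 148/3]
L4 α=1/2: [347/3, 310/3, 745/6]
L5 α=2/3: [1619/9, 874/9, 2533/18]
→ [180, 97, 141]


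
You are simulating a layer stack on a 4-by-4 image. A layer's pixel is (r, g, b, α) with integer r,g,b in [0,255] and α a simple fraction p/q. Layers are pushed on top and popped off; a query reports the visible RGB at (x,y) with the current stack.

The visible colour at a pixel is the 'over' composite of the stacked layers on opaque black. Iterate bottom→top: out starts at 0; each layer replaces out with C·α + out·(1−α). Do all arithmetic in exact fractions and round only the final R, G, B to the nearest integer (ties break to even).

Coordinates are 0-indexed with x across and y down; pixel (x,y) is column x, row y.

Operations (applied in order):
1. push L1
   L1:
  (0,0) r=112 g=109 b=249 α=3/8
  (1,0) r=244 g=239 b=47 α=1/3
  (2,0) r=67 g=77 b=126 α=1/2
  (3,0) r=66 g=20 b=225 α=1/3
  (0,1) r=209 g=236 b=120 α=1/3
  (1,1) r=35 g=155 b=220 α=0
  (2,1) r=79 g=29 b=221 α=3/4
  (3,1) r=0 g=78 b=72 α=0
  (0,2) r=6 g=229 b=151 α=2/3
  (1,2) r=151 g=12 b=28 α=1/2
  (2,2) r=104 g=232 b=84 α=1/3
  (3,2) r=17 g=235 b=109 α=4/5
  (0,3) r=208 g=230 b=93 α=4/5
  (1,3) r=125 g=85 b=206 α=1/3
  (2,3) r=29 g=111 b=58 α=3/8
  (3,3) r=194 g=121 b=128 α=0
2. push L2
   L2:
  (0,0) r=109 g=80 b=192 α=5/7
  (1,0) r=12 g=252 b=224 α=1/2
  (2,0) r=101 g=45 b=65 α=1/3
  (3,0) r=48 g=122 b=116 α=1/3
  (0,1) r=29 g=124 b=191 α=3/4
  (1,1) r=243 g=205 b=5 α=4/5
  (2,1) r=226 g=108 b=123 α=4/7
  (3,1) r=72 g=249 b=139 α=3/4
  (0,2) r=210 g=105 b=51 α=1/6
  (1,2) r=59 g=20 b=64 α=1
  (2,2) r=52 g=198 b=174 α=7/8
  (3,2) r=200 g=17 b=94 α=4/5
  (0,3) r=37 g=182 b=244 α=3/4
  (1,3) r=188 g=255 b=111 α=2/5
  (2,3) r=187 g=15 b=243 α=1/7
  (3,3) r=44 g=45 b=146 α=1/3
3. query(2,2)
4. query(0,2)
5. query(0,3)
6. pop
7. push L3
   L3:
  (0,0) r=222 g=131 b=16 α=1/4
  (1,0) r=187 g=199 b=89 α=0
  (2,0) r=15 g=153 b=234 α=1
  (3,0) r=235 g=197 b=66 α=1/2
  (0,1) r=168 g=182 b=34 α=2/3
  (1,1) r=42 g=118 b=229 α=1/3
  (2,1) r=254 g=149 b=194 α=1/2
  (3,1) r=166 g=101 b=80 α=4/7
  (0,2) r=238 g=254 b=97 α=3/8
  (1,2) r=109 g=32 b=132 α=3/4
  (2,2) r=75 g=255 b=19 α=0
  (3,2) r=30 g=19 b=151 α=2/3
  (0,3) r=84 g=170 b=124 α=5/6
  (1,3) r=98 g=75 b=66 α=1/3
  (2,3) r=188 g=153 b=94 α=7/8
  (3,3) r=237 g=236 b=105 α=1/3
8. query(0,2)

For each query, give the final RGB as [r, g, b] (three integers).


(2,2) stack=L1,L2; from [0,0,0]:
+L1 (α=1/3) → [104/3, 232/3, 28]
+L2 (α=7/8) → [299/6, 2195/12, 623/4]
= [50, 183, 156]

query (0,2) [L1,L2] — begin 0,0,0
after L1 α=2/3: [4, 458/3, 302/3]
after L2 α=1/6: [115/3, 2605/18, 1663/18]
rounded: [38, 145, 92]

at x=0,y=3 over L1,L2:
L1 α=4/5: [832/5, 184, 372/5]
L2 α=3/4: [1387/20, 365/2, 1008/5]
rounded: [69, 182, 202]

at x=0,y=2 over L1,L3:
after L1 α=2/3: [4, 458/3, 302/3]
after L3 α=3/8: [367/4, 572/3, 2383/24]
= [92, 191, 99]


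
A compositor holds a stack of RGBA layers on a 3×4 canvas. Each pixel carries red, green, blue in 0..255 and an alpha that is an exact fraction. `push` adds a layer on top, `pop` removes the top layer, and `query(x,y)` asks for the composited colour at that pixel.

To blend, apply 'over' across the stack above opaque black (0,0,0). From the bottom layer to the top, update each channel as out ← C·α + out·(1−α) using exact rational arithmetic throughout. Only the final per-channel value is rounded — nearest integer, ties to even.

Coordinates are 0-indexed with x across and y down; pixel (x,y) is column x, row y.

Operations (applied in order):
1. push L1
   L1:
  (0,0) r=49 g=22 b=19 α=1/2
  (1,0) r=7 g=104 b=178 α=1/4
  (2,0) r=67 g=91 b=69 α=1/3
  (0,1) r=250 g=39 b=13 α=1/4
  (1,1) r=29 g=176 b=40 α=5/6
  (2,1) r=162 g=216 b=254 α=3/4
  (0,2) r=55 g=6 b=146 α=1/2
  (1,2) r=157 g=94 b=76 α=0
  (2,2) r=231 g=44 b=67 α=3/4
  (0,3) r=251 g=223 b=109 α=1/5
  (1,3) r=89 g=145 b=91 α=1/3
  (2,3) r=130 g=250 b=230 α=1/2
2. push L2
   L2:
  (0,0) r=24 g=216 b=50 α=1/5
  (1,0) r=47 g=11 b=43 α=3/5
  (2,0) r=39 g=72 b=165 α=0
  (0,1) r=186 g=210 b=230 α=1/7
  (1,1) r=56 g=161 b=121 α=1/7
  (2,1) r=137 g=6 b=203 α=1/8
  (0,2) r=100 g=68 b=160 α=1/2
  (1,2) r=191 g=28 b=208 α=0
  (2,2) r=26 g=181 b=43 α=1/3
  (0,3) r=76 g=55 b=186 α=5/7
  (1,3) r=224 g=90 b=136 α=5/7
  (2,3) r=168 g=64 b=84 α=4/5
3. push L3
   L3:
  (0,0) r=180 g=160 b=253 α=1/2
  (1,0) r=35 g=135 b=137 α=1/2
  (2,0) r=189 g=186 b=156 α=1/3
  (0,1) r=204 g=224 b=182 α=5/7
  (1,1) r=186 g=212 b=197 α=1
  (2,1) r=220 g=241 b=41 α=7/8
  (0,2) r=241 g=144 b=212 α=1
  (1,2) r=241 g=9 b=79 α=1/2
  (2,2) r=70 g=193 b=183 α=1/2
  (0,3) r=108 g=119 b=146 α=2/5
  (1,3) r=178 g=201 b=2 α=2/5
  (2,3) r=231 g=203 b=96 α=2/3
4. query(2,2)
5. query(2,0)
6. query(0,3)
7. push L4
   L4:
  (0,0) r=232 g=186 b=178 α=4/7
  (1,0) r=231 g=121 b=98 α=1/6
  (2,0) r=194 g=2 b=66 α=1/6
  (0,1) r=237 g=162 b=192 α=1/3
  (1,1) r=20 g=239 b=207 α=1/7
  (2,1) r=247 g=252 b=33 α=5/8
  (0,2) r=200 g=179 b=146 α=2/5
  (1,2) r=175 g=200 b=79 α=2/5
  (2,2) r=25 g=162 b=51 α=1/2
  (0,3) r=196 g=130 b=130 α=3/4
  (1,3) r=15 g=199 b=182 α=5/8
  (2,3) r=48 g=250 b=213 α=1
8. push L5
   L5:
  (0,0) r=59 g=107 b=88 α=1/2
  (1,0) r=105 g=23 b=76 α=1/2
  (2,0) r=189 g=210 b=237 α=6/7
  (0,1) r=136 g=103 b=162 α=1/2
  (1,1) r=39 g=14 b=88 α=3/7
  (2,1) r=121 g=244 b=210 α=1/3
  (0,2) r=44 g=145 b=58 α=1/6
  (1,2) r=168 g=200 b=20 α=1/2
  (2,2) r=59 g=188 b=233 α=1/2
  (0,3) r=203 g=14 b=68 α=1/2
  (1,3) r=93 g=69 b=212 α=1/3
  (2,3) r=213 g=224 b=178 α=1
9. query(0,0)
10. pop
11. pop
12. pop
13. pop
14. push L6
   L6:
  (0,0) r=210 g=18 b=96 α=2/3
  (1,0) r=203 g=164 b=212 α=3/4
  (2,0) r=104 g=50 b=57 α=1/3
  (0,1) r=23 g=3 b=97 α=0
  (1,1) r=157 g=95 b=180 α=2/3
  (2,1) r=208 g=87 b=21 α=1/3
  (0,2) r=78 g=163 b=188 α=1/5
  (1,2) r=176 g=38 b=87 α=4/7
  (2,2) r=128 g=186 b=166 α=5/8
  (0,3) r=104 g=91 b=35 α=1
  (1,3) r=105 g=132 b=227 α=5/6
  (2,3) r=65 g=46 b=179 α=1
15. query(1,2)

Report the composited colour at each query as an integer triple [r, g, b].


query (2,2) [L1,L2,L3] — begin 0,0,0
+L1 (α=3/4) → [693/4, 33, 201/4]
+L2 (α=1/3) → [745/6, 247/3, 287/6]
+L3 (α=1/2) → [1165/12, 413/3, 1385/12]
= [97, 138, 115]

(2,0) stack=L1,L2,L3; from [0,0,0]:
after L1 α=1/3: [67/3, 91/3, 23]
after L2 α=0: [67/3, 91/3, 23]
after L3 α=1/3: [701/9, 740/9, 202/3]
→ [78, 82, 67]

(0,3) stack=L1,L2,L3; from [0,0,0]:
+L1 (α=1/5) → [251/5, 223/5, 109/5]
+L2 (α=5/7) → [2402/35, 1821/35, 4868/35]
+L3 (α=2/5) → [14766/175, 13793/175, 24824/175]
= [84, 79, 142]

(0,0) stack=L1,L2,L3,L4,L5; from [0,0,0]:
after L1 α=1/2: [49/2, 11, 19/2]
after L2 α=1/5: [122/5, 52, 88/5]
after L3 α=1/2: [511/5, 106, 1353/10]
after L4 α=4/7: [6173/35, 1062/7, 1597/10]
after L5 α=1/2: [4119/35, 1811/14, 2477/20]
→ [118, 129, 124]

(1,2) stack=L1,L6; from [0,0,0]:
after L1 α=0: [0, 0, 0]
after L6 α=4/7: [704/7, 152/7, 348/7]
= [101, 22, 50]
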